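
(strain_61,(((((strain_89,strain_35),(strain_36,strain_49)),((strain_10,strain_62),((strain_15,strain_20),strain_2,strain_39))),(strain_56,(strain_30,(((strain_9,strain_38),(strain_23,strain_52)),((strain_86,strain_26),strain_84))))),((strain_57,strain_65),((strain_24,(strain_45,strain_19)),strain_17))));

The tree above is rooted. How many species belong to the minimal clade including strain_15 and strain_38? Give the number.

The MRCA of strain_15 and strain_38 is the node subtending ((((strain_89,strain_35),(strain_36,strain_49)),((strain_10,strain_62),((strain_15,strain_20),strain_2,strain_39))),(strain_56,(strain_30,(((strain_9,strain_38),(strain_23,strain_52)),((strain_86,strain_26),strain_84))))).
That clade contains 19 terminal taxa: strain_10, strain_15, strain_2, strain_20, strain_23, strain_26, strain_30, strain_35, strain_36, strain_38, strain_39, strain_49, strain_52, strain_56, strain_62, strain_84, strain_86, strain_89, strain_9.

19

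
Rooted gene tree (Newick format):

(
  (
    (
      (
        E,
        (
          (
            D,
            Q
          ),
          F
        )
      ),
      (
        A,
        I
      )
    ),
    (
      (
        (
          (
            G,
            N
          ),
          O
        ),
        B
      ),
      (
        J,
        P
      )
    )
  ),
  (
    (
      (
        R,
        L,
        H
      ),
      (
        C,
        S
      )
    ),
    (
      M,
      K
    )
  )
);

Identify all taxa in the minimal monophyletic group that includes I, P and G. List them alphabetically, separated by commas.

Tracing I: it sits inside (A,I).
Tracing P: it sits inside (J,P).
Tracing G: it sits inside (G,N).
The smallest clade enclosing all 3 is (((E,((D,Q),F)),(A,I)),((((G,N),O),B),(J,P))); the answer is its 12 terminal taxa in alphabetical order.

A, B, D, E, F, G, I, J, N, O, P, Q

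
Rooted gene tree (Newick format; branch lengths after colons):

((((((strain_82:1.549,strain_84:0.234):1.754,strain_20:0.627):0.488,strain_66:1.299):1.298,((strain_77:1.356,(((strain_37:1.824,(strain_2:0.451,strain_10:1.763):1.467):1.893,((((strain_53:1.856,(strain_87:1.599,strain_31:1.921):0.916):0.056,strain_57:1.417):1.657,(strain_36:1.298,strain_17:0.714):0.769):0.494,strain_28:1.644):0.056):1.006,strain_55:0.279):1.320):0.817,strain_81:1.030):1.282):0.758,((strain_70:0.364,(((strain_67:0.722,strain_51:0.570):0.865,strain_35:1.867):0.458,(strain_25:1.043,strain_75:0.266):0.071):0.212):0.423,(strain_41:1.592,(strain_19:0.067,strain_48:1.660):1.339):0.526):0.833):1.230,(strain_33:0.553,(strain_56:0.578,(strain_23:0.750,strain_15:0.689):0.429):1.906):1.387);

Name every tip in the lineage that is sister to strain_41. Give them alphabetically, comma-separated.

strain_41 attaches to the tree at the node subtending (strain_41,(strain_19,strain_48)).
The other lineage descending from that same node — the sister group — is (strain_19,strain_48); its 2 tips in alphabetical order are the answer.

strain_19, strain_48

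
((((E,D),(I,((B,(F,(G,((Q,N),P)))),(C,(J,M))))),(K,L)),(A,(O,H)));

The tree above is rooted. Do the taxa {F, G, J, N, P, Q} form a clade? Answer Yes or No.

The MRCA of the listed taxa subtends ((B,(F,(G,((Q,N),P)))),(C,(J,M))).
That clade also contains B, C, M, which are not in the proposed group, so the group is not monophyletic.

No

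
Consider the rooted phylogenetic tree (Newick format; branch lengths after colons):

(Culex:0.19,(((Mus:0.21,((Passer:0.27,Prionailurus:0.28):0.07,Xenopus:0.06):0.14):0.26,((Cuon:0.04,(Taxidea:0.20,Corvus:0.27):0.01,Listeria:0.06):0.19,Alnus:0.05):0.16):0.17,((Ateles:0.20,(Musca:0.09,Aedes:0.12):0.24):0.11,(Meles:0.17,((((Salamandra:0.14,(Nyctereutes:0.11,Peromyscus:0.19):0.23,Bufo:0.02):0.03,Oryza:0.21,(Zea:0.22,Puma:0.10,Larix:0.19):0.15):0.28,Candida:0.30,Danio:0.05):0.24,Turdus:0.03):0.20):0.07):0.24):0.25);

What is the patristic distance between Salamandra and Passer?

The path runs Salamandra → … → MRCA → … → Passer; the MRCA is the node subtending (((Mus,((Passer,Prionailurus),Xenopus)),((Cuon,(Taxidea,Corvus),Listeria),Alnus)),((Ateles,(Musca,Aedes)),(Meles,((((Salamandra,(Nyctereutes,Peromyscus),Bufo),Oryza,(Zea,Puma,Larix)),Candida,Danio),Turdus)))).
Branch lengths along that path: 0.14 + 0.03 + 0.28 + 0.24 + 0.20 + 0.07 + 0.24 + 0.17 + 0.26 + 0.14 + 0.07 + 0.27 = 2.11.

2.11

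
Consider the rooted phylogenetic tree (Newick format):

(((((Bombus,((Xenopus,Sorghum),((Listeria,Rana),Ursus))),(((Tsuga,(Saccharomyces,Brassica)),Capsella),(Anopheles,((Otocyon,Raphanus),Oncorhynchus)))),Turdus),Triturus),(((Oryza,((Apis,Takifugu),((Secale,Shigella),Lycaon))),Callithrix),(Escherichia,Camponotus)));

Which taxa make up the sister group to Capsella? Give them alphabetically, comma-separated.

Capsella attaches to the tree at the node subtending ((Tsuga,(Saccharomyces,Brassica)),Capsella).
The other lineage descending from that same node — the sister group — is (Tsuga,(Saccharomyces,Brassica)); its 3 tips in alphabetical order are the answer.

Brassica, Saccharomyces, Tsuga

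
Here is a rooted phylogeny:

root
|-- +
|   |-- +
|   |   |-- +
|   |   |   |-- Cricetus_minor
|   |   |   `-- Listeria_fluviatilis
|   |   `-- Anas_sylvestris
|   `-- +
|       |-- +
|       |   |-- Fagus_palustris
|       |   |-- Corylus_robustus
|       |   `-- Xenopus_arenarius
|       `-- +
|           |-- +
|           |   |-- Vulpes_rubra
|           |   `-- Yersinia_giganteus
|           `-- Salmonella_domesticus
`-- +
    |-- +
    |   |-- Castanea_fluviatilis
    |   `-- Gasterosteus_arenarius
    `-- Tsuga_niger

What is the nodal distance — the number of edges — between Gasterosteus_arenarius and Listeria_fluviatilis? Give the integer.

7

The MRCA of Gasterosteus_arenarius and Listeria_fluviatilis is the root of the tree.
From Gasterosteus_arenarius up to that node: 3 branches. From Listeria_fluviatilis up to the same node: 4 branches. Total: 3 + 4 = 7.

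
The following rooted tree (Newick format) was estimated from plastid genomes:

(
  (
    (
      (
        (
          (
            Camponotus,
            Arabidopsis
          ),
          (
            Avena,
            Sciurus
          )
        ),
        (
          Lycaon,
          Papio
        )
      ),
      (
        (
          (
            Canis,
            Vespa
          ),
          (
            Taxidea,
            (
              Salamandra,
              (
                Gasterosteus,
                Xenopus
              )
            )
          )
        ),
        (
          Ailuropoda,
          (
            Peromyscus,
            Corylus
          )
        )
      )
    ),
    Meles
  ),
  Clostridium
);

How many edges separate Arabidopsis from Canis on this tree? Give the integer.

8

The MRCA of Arabidopsis and Canis is the node subtending ((((Camponotus,Arabidopsis),(Avena,Sciurus)),(Lycaon,Papio)),(((Canis,Vespa),(Taxidea,(Salamandra,(Gasterosteus,Xenopus)))),(Ailuropoda,(Peromyscus,Corylus)))).
From Arabidopsis up to that node: 4 branches. From Canis up to the same node: 4 branches. Total: 4 + 4 = 8.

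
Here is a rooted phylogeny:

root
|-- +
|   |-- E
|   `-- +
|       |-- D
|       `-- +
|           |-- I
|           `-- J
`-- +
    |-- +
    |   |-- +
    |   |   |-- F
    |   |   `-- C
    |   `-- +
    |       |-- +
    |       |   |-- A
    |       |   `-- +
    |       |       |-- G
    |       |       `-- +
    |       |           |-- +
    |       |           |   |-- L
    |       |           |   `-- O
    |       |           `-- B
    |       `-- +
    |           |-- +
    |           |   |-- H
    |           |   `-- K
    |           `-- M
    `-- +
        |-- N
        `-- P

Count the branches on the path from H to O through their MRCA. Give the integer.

The MRCA of H and O is the node subtending ((A,(G,((L,O),B))),((H,K),M)).
From H up to that node: 3 branches. From O up to the same node: 5 branches. Total: 3 + 5 = 8.

8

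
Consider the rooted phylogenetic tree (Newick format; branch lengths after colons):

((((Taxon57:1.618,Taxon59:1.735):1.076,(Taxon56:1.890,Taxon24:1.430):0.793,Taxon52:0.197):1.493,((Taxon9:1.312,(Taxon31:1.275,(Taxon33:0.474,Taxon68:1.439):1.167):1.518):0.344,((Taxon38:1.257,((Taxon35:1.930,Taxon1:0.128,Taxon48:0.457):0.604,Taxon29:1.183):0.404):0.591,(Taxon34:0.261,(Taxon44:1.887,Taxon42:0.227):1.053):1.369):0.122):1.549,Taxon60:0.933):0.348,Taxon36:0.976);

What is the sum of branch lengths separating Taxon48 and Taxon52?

The path runs Taxon48 → … → MRCA → … → Taxon52; the MRCA is the node subtending (((Taxon57,Taxon59),(Taxon56,Taxon24),Taxon52),((Taxon9,(Taxon31,(Taxon33,Taxon68))),((Taxon38,((Taxon35,Taxon1,Taxon48),Taxon29)),(Taxon34,(Taxon44,Taxon42)))),Taxon60).
Branch lengths along that path: 0.457 + 0.604 + 0.404 + 0.591 + 0.122 + 1.549 + 1.493 + 0.197 = 5.417.

5.417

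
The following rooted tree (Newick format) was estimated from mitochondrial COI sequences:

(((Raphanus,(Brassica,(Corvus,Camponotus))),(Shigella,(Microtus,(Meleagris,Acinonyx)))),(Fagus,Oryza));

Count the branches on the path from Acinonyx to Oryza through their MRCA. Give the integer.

7

The MRCA of Acinonyx and Oryza is the root of the tree.
From Acinonyx up to that node: 5 branches. From Oryza up to the same node: 2 branches. Total: 5 + 2 = 7.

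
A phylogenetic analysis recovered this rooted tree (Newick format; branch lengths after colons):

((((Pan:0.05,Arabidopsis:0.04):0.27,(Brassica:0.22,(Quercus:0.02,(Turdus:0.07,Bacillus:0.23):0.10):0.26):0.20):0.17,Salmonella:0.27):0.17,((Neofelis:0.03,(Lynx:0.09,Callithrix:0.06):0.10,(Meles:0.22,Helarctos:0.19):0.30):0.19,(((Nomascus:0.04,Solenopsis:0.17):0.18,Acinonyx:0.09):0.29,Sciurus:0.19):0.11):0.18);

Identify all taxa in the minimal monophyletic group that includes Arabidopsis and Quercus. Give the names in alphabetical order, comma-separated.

Tracing Arabidopsis: it sits inside (Pan,Arabidopsis).
Tracing Quercus: it sits inside (Quercus,(Turdus,Bacillus)).
The smallest clade enclosing both is ((Pan,Arabidopsis),(Brassica,(Quercus,(Turdus,Bacillus)))); the answer is its 6 terminal taxa in alphabetical order.

Arabidopsis, Bacillus, Brassica, Pan, Quercus, Turdus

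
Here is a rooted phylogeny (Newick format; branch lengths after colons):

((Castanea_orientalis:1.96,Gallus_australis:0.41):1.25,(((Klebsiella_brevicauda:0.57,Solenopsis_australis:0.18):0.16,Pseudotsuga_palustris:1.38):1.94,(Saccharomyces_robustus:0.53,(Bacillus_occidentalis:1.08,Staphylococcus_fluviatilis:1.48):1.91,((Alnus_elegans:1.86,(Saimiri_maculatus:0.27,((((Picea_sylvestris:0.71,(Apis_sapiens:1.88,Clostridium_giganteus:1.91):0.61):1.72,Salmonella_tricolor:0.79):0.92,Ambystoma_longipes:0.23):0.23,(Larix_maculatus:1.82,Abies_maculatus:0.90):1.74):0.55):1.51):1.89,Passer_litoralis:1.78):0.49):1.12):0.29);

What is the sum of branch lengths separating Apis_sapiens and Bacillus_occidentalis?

12.79

The path runs Apis_sapiens → … → MRCA → … → Bacillus_occidentalis; the MRCA is the node subtending (Saccharomyces_robustus,(Bacillus_occidentalis,Staphylococcus_fluviatilis),((Alnus_elegans,(Saimiri_maculatus,((((Picea_sylvestris,(Apis_sapiens,Clostridium_giganteus)),Salmonella_tricolor),Ambystoma_longipes),(Larix_maculatus,Abies_maculatus)))),Passer_litoralis)).
Branch lengths along that path: 1.88 + 0.61 + 1.72 + 0.92 + 0.23 + 0.55 + 1.51 + 1.89 + 0.49 + 1.91 + 1.08 = 12.79.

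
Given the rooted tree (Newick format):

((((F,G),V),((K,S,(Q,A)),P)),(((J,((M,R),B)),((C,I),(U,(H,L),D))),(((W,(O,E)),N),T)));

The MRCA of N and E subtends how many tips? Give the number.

4

The MRCA of N and E is the node subtending ((W,(O,E)),N).
That clade contains 4 terminal taxa: E, N, O, W.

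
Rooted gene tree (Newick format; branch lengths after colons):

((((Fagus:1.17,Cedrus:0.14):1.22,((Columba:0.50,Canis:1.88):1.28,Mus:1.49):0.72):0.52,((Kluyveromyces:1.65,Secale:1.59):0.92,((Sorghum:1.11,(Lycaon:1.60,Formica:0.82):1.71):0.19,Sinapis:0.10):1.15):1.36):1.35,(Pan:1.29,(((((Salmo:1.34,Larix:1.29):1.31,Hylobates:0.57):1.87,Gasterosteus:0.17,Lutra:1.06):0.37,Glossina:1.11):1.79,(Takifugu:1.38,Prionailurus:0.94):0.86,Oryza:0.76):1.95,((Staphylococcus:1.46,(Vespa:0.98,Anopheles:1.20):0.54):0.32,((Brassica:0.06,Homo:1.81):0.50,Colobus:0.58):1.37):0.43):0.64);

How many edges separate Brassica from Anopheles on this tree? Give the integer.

6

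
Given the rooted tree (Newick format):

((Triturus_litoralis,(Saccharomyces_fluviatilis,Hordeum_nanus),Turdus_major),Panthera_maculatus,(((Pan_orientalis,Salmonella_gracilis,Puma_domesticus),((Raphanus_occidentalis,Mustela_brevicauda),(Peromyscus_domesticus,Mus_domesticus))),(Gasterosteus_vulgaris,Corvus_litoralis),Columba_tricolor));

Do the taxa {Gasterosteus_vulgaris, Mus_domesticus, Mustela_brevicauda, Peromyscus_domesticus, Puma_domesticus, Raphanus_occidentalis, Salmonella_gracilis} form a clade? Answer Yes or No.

No

The MRCA of the listed taxa subtends (((Pan_orientalis,Salmonella_gracilis,Puma_domesticus),((Raphanus_occidentalis,Mustela_brevicauda),(Peromyscus_domesticus,Mus_domesticus))),(Gasterosteus_vulgaris,Corvus_litoralis),Columba_tricolor).
That clade also contains Columba_tricolor, Corvus_litoralis, Pan_orientalis, which are not in the proposed group, so the group is not monophyletic.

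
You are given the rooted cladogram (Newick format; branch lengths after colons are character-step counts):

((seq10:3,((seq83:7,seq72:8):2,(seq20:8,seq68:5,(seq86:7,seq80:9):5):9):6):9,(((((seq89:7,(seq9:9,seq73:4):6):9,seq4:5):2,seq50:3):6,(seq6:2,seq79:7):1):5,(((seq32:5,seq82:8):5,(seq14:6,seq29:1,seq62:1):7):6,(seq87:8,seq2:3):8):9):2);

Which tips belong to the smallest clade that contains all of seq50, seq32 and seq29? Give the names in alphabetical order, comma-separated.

seq14, seq2, seq29, seq32, seq4, seq50, seq6, seq62, seq73, seq79, seq82, seq87, seq89, seq9

Tracing seq50: it sits inside (((seq89,(seq9,seq73)),seq4),seq50).
Tracing seq32: it sits inside (seq32,seq82).
Tracing seq29: it sits inside (seq14,seq29,seq62).
The smallest clade enclosing all 3 is (((((seq89,(seq9,seq73)),seq4),seq50),(seq6,seq79)),(((seq32,seq82),(seq14,seq29,seq62)),(seq87,seq2))); the answer is its 14 terminal taxa in alphabetical order.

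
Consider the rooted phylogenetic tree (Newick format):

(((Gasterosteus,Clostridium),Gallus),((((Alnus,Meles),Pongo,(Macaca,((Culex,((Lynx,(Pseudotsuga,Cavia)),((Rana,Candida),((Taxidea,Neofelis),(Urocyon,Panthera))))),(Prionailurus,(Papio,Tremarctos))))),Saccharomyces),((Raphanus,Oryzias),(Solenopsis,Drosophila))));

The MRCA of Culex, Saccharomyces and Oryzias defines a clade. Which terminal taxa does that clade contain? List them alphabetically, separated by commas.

Tracing Culex: it sits inside (Culex,((Lynx,(Pseudotsuga,Cavia)),((Rana,Candida),((Taxidea,Neofelis),(Urocyon,Panthera))))).
Tracing Saccharomyces: it sits inside (((Alnus,Meles),Pongo,(Macaca,((Culex,((Lynx,(Pseudotsuga,Cavia)),((Rana,Candida),((Taxidea,Neofelis),(Urocyon,Panthera))))),(Prionailurus,(Papio,Tremarctos))))),Saccharomyces).
Tracing Oryzias: it sits inside (Raphanus,Oryzias).
The smallest clade enclosing all 3 is ((((Alnus,Meles),Pongo,(Macaca,((Culex,((Lynx,(Pseudotsuga,Cavia)),((Rana,Candida),((Taxidea,Neofelis),(Urocyon,Panthera))))),(Prionailurus,(Papio,Tremarctos))))),Saccharomyces),((Raphanus,Oryzias),(Solenopsis,Drosophila))); the answer is its 22 terminal taxa in alphabetical order.

Alnus, Candida, Cavia, Culex, Drosophila, Lynx, Macaca, Meles, Neofelis, Oryzias, Panthera, Papio, Pongo, Prionailurus, Pseudotsuga, Rana, Raphanus, Saccharomyces, Solenopsis, Taxidea, Tremarctos, Urocyon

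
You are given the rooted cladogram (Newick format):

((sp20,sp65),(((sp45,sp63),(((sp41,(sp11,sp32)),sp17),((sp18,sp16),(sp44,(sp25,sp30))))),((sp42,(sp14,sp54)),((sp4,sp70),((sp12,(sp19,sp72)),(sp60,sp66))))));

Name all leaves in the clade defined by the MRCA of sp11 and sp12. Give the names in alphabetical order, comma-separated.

sp11, sp12, sp14, sp16, sp17, sp18, sp19, sp25, sp30, sp32, sp4, sp41, sp42, sp44, sp45, sp54, sp60, sp63, sp66, sp70, sp72

Tracing sp11: it sits inside (sp11,sp32).
Tracing sp12: it sits inside (sp12,(sp19,sp72)).
The smallest clade enclosing both is (((sp45,sp63),(((sp41,(sp11,sp32)),sp17),((sp18,sp16),(sp44,(sp25,sp30))))),((sp42,(sp14,sp54)),((sp4,sp70),((sp12,(sp19,sp72)),(sp60,sp66))))); the answer is its 21 terminal taxa in alphabetical order.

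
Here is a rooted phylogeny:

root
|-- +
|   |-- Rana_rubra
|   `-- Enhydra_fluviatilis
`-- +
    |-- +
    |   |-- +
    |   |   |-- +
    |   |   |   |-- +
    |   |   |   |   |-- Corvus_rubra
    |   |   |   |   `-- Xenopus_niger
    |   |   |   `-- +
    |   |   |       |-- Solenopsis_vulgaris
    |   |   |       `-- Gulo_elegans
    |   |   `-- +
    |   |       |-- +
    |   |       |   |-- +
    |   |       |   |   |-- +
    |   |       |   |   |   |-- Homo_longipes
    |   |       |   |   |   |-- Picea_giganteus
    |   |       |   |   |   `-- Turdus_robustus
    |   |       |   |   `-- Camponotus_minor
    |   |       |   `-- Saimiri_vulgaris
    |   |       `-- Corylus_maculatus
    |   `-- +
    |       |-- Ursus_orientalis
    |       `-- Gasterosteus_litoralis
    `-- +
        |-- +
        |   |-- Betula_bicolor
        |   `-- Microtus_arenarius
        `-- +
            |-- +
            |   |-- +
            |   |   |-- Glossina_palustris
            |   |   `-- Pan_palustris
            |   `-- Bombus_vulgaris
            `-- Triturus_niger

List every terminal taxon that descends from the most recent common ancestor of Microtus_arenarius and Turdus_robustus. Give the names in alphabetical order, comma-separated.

Betula_bicolor, Bombus_vulgaris, Camponotus_minor, Corvus_rubra, Corylus_maculatus, Gasterosteus_litoralis, Glossina_palustris, Gulo_elegans, Homo_longipes, Microtus_arenarius, Pan_palustris, Picea_giganteus, Saimiri_vulgaris, Solenopsis_vulgaris, Triturus_niger, Turdus_robustus, Ursus_orientalis, Xenopus_niger

Tracing Microtus_arenarius: it sits inside (Betula_bicolor,Microtus_arenarius).
Tracing Turdus_robustus: it sits inside (Homo_longipes,Picea_giganteus,Turdus_robustus).
The smallest clade enclosing both is (((((Corvus_rubra,Xenopus_niger),(Solenopsis_vulgaris,Gulo_elegans)),((((Homo_longipes,Picea_giganteus,Turdus_robustus),Camponotus_minor),Saimiri_vulgaris),Corylus_maculatus)),(Ursus_orientalis,Gasterosteus_litoralis)),((Betula_bicolor,Microtus_arenarius),(((Glossina_palustris,Pan_palustris),Bombus_vulgaris),Triturus_niger))); the answer is its 18 terminal taxa in alphabetical order.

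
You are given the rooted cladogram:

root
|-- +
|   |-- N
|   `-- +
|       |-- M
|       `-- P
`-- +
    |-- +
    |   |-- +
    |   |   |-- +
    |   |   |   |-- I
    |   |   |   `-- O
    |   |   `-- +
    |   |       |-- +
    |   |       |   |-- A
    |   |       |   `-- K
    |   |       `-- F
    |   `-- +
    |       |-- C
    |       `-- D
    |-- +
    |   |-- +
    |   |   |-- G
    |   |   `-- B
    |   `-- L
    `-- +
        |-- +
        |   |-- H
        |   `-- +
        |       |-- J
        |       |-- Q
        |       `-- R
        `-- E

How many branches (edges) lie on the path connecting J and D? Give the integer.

The MRCA of J and D is the node subtending ((((I,O),((A,K),F)),(C,D)),((G,B),L),((H,(J,Q,R)),E)).
From J up to that node: 4 branches. From D up to the same node: 3 branches. Total: 4 + 3 = 7.

7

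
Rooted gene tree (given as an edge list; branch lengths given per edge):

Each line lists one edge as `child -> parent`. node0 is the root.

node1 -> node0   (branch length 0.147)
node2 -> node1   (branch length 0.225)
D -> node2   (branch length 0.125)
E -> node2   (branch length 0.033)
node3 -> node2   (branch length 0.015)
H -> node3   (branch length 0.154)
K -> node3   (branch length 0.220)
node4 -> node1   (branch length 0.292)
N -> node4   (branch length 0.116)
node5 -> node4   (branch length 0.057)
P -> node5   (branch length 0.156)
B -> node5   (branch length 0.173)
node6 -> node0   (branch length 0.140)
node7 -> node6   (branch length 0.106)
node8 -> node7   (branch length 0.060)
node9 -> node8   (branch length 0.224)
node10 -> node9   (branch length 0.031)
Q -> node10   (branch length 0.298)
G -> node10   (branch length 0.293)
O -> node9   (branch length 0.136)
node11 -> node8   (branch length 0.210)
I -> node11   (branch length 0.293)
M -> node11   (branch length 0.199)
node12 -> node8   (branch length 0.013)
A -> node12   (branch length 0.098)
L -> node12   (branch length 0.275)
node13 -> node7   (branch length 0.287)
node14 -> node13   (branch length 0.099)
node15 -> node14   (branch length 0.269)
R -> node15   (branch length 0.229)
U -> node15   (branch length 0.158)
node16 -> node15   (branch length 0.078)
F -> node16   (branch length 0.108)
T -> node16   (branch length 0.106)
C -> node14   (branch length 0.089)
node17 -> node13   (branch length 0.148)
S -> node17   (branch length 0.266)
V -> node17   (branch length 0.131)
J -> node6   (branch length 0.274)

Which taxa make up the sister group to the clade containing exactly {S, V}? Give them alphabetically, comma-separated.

C, F, R, T, U

The clade containing exactly {S, V} attaches to the tree at the node subtending (((R,U,(F,T)),C),(S,V)).
The other lineage descending from that same node — the sister group — is ((R,U,(F,T)),C); its 5 tips in alphabetical order are the answer.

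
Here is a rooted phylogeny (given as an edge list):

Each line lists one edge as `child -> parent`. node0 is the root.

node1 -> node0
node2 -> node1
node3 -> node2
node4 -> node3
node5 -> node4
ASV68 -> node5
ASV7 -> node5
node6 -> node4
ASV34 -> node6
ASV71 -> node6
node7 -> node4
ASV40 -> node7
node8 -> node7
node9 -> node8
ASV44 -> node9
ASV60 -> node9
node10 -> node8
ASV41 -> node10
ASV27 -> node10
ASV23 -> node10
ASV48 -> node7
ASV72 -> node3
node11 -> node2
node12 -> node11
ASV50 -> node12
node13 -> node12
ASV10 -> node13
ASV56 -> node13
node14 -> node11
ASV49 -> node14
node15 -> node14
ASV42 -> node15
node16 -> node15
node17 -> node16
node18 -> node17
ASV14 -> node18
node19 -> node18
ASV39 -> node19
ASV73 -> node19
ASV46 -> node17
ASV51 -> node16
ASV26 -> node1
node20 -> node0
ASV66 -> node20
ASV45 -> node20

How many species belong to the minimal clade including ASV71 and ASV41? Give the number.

11

The MRCA of ASV71 and ASV41 is the node subtending ((ASV68,ASV7),(ASV34,ASV71),(ASV40,((ASV44,ASV60),(ASV41,ASV27,ASV23)),ASV48)).
That clade contains 11 terminal taxa: ASV23, ASV27, ASV34, ASV40, ASV41, ASV44, ASV48, ASV60, ASV68, ASV7, ASV71.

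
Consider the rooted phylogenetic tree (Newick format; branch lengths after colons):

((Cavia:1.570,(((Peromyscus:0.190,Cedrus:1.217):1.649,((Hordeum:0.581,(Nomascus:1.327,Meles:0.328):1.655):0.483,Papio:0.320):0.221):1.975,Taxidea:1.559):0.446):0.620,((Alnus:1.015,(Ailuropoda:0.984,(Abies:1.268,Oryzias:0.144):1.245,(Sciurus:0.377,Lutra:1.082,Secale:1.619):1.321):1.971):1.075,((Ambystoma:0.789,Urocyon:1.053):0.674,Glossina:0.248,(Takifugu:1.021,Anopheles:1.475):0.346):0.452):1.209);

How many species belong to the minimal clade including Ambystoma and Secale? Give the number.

12

The MRCA of Ambystoma and Secale is the node subtending ((Alnus,(Ailuropoda,(Abies,Oryzias),(Sciurus,Lutra,Secale))),((Ambystoma,Urocyon),Glossina,(Takifugu,Anopheles))).
That clade contains 12 terminal taxa: Abies, Ailuropoda, Alnus, Ambystoma, Anopheles, Glossina, Lutra, Oryzias, Sciurus, Secale, Takifugu, Urocyon.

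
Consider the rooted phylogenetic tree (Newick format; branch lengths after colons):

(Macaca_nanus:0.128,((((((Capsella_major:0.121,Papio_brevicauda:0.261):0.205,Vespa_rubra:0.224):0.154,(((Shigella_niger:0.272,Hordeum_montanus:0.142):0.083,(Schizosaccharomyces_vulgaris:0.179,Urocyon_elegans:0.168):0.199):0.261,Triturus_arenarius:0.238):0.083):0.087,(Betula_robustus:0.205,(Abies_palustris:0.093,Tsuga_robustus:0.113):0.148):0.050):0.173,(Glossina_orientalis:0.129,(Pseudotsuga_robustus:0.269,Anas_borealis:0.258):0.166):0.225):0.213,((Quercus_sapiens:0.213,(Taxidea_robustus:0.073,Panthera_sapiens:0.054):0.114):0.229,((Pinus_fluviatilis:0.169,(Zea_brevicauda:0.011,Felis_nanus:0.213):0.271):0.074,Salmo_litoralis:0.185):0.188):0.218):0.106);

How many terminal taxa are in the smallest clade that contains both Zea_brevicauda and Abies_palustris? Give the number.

21

The MRCA of Zea_brevicauda and Abies_palustris is the node subtending ((((((Capsella_major,Papio_brevicauda),Vespa_rubra),(((Shigella_niger,Hordeum_montanus),(Schizosaccharomyces_vulgaris,Urocyon_elegans)),Triturus_arenarius)),(Betula_robustus,(Abies_palustris,Tsuga_robustus))),(Glossina_orientalis,(Pseudotsuga_robustus,Anas_borealis))),((Quercus_sapiens,(Taxidea_robustus,Panthera_sapiens)),((Pinus_fluviatilis,(Zea_brevicauda,Felis_nanus)),Salmo_litoralis))).
That clade contains 21 terminal taxa: Abies_palustris, Anas_borealis, Betula_robustus, Capsella_major, Felis_nanus, Glossina_orientalis, Hordeum_montanus, Panthera_sapiens, Papio_brevicauda, Pinus_fluviatilis, Pseudotsuga_robustus, Quercus_sapiens, Salmo_litoralis, Schizosaccharomyces_vulgaris, Shigella_niger, Taxidea_robustus, Triturus_arenarius, Tsuga_robustus, Urocyon_elegans, Vespa_rubra, Zea_brevicauda.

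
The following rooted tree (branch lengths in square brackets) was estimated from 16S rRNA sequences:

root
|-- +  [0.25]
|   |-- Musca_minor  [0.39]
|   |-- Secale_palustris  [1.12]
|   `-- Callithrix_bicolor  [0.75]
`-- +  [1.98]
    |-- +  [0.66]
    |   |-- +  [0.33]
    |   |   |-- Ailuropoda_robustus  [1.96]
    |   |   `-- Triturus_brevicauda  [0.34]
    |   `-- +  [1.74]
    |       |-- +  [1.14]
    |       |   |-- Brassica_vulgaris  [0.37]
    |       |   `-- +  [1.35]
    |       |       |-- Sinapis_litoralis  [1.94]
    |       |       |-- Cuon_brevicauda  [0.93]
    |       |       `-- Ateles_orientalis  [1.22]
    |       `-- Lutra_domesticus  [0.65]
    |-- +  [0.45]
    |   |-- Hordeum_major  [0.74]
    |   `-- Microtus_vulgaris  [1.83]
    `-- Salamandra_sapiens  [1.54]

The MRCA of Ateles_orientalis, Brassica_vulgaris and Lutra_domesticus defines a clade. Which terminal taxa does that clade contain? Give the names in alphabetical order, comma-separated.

Ateles_orientalis, Brassica_vulgaris, Cuon_brevicauda, Lutra_domesticus, Sinapis_litoralis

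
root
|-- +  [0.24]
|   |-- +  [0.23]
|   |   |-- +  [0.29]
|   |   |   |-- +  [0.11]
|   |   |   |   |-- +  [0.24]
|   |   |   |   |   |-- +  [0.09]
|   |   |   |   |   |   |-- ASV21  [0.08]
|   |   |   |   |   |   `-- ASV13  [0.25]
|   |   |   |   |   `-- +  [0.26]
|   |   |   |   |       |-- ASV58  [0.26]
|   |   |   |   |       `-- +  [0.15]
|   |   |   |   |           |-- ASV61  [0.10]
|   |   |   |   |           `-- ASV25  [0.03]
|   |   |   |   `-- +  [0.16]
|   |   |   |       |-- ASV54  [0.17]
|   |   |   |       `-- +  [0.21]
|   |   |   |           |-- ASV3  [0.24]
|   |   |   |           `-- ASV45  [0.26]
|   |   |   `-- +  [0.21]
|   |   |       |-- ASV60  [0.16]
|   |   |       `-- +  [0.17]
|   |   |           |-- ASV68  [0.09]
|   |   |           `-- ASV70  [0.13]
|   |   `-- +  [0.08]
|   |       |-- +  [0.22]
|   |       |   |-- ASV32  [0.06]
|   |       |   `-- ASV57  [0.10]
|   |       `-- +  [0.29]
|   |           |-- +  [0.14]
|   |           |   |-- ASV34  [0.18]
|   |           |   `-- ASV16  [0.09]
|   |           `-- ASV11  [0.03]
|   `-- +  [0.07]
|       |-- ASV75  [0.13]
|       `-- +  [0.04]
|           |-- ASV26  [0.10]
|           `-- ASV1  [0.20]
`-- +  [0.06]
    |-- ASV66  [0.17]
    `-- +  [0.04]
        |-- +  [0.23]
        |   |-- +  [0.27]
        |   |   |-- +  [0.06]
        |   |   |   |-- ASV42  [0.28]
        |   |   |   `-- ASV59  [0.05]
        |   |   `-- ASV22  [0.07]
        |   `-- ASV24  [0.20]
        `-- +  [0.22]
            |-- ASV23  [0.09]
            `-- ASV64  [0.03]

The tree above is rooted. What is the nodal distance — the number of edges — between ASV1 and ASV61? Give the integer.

10

The MRCA of ASV1 and ASV61 is the node subtending ((((((ASV21,ASV13),(ASV58,(ASV61,ASV25))),(ASV54,(ASV3,ASV45))),(ASV60,(ASV68,ASV70))),((ASV32,ASV57),((ASV34,ASV16),ASV11))),(ASV75,(ASV26,ASV1))).
From ASV1 up to that node: 3 branches. From ASV61 up to the same node: 7 branches. Total: 3 + 7 = 10.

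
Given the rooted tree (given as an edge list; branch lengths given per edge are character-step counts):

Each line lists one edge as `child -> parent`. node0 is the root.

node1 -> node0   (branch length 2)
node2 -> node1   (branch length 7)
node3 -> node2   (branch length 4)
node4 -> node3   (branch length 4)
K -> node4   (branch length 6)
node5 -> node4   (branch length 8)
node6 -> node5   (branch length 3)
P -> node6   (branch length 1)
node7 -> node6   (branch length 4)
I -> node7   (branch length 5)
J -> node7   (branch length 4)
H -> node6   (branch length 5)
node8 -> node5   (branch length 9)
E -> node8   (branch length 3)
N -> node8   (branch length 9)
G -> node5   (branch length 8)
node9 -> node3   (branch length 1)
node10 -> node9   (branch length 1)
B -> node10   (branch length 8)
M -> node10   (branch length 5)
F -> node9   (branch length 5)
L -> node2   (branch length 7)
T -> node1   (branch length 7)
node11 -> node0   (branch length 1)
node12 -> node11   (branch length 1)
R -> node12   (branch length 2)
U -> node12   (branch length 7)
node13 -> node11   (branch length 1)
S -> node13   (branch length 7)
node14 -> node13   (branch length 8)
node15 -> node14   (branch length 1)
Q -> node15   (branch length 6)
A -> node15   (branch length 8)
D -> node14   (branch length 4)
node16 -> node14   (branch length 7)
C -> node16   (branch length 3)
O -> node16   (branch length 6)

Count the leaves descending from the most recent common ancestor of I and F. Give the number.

11

The MRCA of I and F is the node subtending ((K,((P,(I,J),H),(E,N),G)),((B,M),F)).
That clade contains 11 terminal taxa: B, E, F, G, H, I, J, K, M, N, P.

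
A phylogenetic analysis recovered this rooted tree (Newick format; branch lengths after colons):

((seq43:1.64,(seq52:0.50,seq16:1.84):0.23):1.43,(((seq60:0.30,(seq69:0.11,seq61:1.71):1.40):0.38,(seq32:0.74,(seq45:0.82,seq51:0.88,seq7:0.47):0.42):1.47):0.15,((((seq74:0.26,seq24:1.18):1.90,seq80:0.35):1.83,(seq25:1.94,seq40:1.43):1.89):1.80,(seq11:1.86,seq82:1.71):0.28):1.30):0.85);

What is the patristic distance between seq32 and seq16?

6.71

The path runs seq32 → … → MRCA → … → seq16; the MRCA is the root of the tree.
Branch lengths along that path: 0.74 + 1.47 + 0.15 + 0.85 + 1.43 + 0.23 + 1.84 = 6.71.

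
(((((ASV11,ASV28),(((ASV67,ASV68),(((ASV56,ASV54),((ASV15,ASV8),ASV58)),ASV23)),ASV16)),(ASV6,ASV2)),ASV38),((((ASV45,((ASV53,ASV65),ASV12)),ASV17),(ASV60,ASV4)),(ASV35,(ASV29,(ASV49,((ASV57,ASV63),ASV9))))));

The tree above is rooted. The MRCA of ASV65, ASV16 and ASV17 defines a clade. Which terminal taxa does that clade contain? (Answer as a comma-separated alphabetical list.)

Tracing ASV65: it sits inside (ASV53,ASV65).
Tracing ASV16: it sits inside (((ASV67,ASV68),(((ASV56,ASV54),((ASV15,ASV8),ASV58)),ASV23)),ASV16).
Tracing ASV17: it sits inside ((ASV45,((ASV53,ASV65),ASV12)),ASV17).
The smallest clade enclosing all 3 is the whole tree (their MRCA is the root), so the answer is all 27 tips in alphabetical order.

ASV11, ASV12, ASV15, ASV16, ASV17, ASV2, ASV23, ASV28, ASV29, ASV35, ASV38, ASV4, ASV45, ASV49, ASV53, ASV54, ASV56, ASV57, ASV58, ASV6, ASV60, ASV63, ASV65, ASV67, ASV68, ASV8, ASV9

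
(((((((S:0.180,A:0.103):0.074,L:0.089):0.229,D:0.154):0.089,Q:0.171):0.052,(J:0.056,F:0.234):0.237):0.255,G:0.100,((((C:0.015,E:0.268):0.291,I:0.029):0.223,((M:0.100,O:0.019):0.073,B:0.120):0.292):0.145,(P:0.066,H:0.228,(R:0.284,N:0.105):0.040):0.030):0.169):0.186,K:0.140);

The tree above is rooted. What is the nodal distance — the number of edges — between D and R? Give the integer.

8

The MRCA of D and R is the node subtending ((((((S,A),L),D),Q),(J,F)),G,((((C,E),I),((M,O),B)),(P,H,(R,N)))).
From D up to that node: 4 branches. From R up to the same node: 4 branches. Total: 4 + 4 = 8.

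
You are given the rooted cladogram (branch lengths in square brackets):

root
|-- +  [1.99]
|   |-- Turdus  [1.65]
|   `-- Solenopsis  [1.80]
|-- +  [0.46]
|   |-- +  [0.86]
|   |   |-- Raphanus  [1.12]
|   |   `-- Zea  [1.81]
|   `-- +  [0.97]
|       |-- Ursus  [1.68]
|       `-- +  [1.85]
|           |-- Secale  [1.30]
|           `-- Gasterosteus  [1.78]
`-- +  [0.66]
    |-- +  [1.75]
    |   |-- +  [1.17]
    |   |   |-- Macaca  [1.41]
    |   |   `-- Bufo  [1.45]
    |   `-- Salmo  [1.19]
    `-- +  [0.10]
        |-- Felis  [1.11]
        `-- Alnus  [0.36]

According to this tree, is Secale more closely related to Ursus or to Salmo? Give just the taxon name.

Ursus

The MRCA of Secale and Ursus subtends (Ursus,(Secale,Gasterosteus)) (3 taxa).
The MRCA of Secale and Salmo is the root, subtending the entire tree (12 taxa).
The first is nested inside the second, so Secale shares a more recent common ancestor with Ursus.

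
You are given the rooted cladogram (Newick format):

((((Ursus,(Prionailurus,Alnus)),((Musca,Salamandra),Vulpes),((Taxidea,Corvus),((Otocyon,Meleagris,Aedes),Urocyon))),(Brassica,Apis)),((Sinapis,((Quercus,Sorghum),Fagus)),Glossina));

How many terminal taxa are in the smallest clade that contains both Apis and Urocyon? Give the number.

The MRCA of Apis and Urocyon is the node subtending (((Ursus,(Prionailurus,Alnus)),((Musca,Salamandra),Vulpes),((Taxidea,Corvus),((Otocyon,Meleagris,Aedes),Urocyon))),(Brassica,Apis)).
That clade contains 14 terminal taxa: Aedes, Alnus, Apis, Brassica, Corvus, Meleagris, Musca, Otocyon, Prionailurus, Salamandra, Taxidea, Urocyon, Ursus, Vulpes.

14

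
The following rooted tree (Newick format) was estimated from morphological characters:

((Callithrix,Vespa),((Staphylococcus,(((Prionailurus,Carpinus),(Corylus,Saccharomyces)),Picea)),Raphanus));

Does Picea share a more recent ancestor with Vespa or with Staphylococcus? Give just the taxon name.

The MRCA of Picea and Staphylococcus subtends (Staphylococcus,(((Prionailurus,Carpinus),(Corylus,Saccharomyces)),Picea)) (6 taxa).
The MRCA of Picea and Vespa is the root, subtending the entire tree (9 taxa).
The first is nested inside the second, so Picea shares a more recent common ancestor with Staphylococcus.

Staphylococcus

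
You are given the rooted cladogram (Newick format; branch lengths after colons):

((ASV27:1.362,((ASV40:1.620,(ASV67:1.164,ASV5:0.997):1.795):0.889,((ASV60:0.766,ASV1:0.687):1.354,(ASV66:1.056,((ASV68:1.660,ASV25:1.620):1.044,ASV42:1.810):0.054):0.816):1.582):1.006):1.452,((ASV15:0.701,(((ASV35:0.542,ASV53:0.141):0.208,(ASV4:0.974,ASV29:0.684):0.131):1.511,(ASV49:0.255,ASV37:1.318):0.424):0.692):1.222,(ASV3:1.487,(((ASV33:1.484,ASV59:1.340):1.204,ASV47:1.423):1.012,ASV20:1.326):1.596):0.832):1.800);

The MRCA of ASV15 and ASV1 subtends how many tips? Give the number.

22

The MRCA of ASV15 and ASV1 is the root, so the clade is the entire tree.
That clade contains 22 terminal taxa: ASV1, ASV15, ASV20, ASV25, ASV27, ASV29, ASV3, ASV33, ASV35, ASV37, ASV4, ASV40, ASV42, ASV47, ASV49, ASV5, ASV53, ASV59, ASV60, ASV66, ASV67, ASV68.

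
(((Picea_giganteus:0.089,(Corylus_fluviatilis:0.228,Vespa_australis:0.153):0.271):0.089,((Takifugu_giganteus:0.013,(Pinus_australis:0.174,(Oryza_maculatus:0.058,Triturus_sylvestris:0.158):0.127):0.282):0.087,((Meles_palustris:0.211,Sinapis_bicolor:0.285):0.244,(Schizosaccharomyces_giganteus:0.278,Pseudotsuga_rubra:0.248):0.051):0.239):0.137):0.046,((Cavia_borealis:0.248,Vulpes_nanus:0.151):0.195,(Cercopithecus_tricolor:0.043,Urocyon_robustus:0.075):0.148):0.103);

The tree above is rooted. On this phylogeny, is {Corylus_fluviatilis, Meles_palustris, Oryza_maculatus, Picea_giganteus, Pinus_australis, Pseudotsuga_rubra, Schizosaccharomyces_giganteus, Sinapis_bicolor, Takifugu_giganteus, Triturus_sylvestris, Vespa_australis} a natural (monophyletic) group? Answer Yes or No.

Yes

The most recent common ancestor of these taxa subtends ((Picea_giganteus,(Corylus_fluviatilis,Vespa_australis)),((Takifugu_giganteus,(Pinus_australis,(Oryza_maculatus,Triturus_sylvestris))),((Meles_palustris,Sinapis_bicolor),(Schizosaccharomyces_giganteus,Pseudotsuga_rubra)))).
That clade has exactly 11 tips — every listed taxon and nothing else — so the group is monophyletic.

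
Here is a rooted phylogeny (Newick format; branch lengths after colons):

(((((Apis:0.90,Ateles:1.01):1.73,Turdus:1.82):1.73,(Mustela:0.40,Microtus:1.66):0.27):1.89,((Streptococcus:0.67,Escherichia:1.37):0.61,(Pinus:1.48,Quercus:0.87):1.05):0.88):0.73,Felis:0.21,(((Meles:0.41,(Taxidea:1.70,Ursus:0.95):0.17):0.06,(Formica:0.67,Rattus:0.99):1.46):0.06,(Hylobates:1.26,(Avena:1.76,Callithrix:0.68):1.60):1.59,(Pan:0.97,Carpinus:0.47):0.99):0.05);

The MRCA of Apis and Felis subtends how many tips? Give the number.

20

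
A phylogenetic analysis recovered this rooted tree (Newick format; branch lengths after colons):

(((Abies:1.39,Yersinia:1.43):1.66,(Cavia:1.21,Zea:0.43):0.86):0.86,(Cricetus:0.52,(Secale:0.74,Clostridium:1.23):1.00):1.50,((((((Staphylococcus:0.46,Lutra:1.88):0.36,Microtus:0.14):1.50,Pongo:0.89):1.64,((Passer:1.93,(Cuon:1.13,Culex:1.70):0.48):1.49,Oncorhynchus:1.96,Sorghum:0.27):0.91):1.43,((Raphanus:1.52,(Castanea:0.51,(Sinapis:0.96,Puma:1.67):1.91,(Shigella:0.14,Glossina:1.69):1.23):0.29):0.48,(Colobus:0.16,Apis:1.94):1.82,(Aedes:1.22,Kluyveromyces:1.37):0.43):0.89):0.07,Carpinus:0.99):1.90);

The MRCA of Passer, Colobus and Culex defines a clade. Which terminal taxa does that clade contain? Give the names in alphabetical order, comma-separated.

Aedes, Apis, Castanea, Colobus, Culex, Cuon, Glossina, Kluyveromyces, Lutra, Microtus, Oncorhynchus, Passer, Pongo, Puma, Raphanus, Shigella, Sinapis, Sorghum, Staphylococcus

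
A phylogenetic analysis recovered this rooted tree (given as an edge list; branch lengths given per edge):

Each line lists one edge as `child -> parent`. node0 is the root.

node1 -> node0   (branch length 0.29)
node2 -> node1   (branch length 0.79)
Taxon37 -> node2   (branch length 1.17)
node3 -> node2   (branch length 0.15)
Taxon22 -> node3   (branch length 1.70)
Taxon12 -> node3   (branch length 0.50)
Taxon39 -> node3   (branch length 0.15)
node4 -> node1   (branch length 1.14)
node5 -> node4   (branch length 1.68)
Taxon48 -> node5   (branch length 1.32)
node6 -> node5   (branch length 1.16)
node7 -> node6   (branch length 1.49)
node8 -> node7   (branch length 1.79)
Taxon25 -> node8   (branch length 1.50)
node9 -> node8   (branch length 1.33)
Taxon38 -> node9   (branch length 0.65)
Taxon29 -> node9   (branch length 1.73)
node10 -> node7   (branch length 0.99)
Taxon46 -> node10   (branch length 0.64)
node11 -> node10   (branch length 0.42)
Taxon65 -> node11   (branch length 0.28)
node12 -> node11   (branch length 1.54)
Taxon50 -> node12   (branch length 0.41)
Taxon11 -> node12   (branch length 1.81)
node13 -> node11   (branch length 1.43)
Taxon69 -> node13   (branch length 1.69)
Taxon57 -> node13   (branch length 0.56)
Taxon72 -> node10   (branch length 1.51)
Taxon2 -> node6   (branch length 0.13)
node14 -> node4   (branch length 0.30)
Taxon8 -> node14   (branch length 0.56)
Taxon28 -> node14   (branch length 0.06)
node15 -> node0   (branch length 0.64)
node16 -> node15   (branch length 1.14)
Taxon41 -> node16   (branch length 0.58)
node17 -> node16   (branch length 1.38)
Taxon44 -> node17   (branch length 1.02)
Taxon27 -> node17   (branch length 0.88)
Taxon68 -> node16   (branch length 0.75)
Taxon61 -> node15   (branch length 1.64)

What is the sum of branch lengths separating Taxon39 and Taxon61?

The path runs Taxon39 → … → MRCA → … → Taxon61; the MRCA is the root of the tree.
Branch lengths along that path: 0.15 + 0.15 + 0.79 + 0.29 + 0.64 + 1.64 = 3.66.

3.66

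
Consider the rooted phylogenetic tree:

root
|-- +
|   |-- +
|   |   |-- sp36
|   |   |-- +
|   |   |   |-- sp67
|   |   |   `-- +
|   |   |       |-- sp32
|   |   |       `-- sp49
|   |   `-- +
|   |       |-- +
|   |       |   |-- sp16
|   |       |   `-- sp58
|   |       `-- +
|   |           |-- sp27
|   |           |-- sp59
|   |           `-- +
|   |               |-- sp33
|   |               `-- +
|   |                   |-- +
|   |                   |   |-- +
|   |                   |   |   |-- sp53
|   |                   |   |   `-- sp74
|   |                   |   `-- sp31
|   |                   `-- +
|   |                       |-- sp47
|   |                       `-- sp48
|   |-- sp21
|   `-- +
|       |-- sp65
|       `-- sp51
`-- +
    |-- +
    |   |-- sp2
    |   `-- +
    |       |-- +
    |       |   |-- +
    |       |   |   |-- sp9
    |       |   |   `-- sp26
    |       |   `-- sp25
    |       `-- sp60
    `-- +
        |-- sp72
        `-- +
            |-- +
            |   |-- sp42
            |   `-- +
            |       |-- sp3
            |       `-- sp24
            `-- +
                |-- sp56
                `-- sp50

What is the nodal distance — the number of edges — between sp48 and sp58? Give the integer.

The MRCA of sp48 and sp58 is the node subtending ((sp16,sp58),(sp27,sp59,(sp33,(((sp53,sp74),sp31),(sp47,sp48))))).
From sp48 up to that node: 5 branches. From sp58 up to the same node: 2 branches. Total: 5 + 2 = 7.

7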